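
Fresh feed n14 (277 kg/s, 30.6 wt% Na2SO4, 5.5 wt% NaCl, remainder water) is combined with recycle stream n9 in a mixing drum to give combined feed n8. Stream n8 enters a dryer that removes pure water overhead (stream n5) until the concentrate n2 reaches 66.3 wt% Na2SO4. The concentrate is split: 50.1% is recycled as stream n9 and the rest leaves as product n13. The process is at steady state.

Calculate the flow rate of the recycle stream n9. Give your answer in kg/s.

Overall Na2SO4 balance (none leaves overhead): Na2SO4 in fresh feed = Na2SO4 in product, i.e. 277×0.306 = (1−0.501)·n2·0.663.
n2 = 84.762/(0.663×0.499) = 256.2 kg/s.
Recycle n9 = 0.501×256.2 = 128.36 kg/s.

128.4 kg/s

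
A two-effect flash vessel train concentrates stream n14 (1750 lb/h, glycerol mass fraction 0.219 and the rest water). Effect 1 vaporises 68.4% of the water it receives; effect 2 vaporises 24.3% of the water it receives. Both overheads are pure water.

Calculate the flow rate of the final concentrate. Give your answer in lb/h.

water in feed = 1750×0.781 = 1366.8 lb/h.
After stage 1: water left = (1−0.684)×1366.8 = 431.89; stream total = 815.14 lb/h.
After stage 2: water left = (1−0.243)×431.89 = 326.94; final concentrate = 710.19 lb/h.

710.2 lb/h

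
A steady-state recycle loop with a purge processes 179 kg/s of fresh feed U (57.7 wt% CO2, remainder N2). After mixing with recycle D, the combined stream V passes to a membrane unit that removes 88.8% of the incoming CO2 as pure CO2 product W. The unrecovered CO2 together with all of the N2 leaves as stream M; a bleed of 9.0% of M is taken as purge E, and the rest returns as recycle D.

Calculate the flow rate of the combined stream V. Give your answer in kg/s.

N2 enters only via U and leaves only via the purge: 179×0.423 = 0.090×(N2 in M), and the membrane unit passes all N2, so N2 in V = N2 in M = 841.3 kg/s.
CO2 in V: m_A = 179×0.577 + (1−0.090)·(1−0.888)·m_A, so m_A = 103.28/0.8981 = 115 kg/s.
V = 115 + 841.3 = 956.3 kg/s.

956.3 kg/s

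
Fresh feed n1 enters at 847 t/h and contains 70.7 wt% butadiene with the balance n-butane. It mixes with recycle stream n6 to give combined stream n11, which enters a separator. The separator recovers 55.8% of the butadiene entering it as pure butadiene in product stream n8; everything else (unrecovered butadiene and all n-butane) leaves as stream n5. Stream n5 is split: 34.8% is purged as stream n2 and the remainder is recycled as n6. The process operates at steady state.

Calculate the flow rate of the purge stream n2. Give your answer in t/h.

n-butane enters only via n1 and leaves only via the purge: 847×0.293 = 0.348×(n-butane in n5), and the separator passes all n-butane, so n-butane in n11 = n-butane in n5 = 713.14 t/h.
butadiene in n11: m_A = 847×0.707 + (1−0.348)·(1−0.558)·m_A, so m_A = 598.83/0.7118 = 841.27 t/h.
n5 = (1−0.558)×841.27 + 713.14 = 1085 t/h.
Purge n2 = 0.348×1085 = 377.57 t/h.

377.6 t/h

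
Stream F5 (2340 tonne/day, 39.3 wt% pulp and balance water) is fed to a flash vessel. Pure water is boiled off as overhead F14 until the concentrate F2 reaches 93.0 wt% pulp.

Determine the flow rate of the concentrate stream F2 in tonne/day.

pulp is conserved: 2340×0.393 = 919.62 tonne/day all reports to the concentrate.
Concentrate = 919.62/(target fraction) = 988.84 tonne/day.

988.8 tonne/day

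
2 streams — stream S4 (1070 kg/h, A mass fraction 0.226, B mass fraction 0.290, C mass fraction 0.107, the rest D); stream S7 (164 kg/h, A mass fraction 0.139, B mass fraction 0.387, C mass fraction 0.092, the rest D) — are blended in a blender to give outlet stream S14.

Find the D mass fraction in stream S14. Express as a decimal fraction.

Total flow out = 1070 + 164 = 1234 kg/h.
D in = 1070×0.377 + 164×0.382 = 466.04 kg/h.
D mass fraction in S14 = 466.04/1234 = 0.378.

0.378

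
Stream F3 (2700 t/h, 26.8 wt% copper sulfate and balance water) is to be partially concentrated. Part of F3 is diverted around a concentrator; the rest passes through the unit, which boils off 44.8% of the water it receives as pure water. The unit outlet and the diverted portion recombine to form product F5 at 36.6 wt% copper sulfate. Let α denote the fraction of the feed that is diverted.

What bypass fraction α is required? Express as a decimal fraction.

0.184

All 2700×0.268 = 723.6 t/h of copper sulfate reaches F5, so F5 = 723.6/0.366 = 1977 t/h and vapour = 722.95 t/h.
The evaporator receives (1−α)·2700 of feed at 0.732 water and removes 0.448 of that water:
0.448×0.732×(1−α)×2700 = 722.95
(1−α) = 722.95/885.43 = 0.8165;  α = 0.1835.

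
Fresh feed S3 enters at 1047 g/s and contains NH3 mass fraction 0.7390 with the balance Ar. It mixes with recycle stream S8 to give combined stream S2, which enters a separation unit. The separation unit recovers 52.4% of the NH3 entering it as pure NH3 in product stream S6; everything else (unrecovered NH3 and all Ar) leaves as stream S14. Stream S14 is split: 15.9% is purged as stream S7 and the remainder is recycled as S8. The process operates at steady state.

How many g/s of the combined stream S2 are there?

3009 g/s

Ar enters only via S3 and leaves only via the purge: 1047×0.261 = 0.159×(Ar in S14), and the separation unit passes all Ar, so Ar in S2 = Ar in S14 = 1718.7 g/s.
NH3 in S2: m_A = 1047×0.739 + (1−0.159)·(1−0.524)·m_A, so m_A = 773.73/0.5997 = 1290.2 g/s.
S2 = 1290.2 + 1718.7 = 3008.9 g/s.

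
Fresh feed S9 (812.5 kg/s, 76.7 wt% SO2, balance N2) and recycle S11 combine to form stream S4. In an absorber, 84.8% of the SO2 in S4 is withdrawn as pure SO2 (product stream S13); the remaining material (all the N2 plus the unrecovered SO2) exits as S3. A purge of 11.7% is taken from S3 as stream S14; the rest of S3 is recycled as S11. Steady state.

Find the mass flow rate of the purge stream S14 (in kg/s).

N2 enters only via S9 and leaves only via the purge: 812.5×0.233 = 0.117×(N2 in S3), and the absorber passes all N2, so N2 in S4 = N2 in S3 = 1618.1 kg/s.
SO2 in S4: m_A = 812.5×0.767 + (1−0.117)·(1−0.848)·m_A, so m_A = 623.19/0.8658 = 719.8 kg/s.
S3 = (1−0.848)×719.8 + 1618.1 = 1727.5 kg/s.
Purge S14 = 0.117×1727.5 = 202.11 kg/s.

202.1 kg/s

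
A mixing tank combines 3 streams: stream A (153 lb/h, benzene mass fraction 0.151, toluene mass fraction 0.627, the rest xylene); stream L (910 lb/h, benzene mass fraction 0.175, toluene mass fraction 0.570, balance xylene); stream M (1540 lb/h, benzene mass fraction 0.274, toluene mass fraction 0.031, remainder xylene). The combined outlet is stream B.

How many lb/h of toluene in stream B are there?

toluene out = toluene in = 153×0.627 + 910×0.570 + 1540×0.031 = 662.37 lb/h.

662.4 lb/h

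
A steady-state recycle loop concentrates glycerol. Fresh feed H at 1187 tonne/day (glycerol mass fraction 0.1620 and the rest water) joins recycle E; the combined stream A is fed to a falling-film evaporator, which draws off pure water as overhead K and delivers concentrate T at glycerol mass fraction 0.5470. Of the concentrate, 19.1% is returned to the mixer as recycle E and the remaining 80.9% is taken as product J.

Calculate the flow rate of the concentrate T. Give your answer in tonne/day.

Overall glycerol balance (none leaves overhead): glycerol in fresh feed = glycerol in product, i.e. 1187×0.162 = (1−0.191)·T·0.547.
T = 192.29/(0.547×0.809) = 434.54 tonne/day.

434.5 tonne/day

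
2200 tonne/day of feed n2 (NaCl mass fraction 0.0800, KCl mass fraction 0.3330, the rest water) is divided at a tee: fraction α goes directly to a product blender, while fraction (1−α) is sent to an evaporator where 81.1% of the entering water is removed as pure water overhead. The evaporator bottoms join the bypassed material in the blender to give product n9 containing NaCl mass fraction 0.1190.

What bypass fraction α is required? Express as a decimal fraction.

All 2200×0.080 = 176 tonne/day of NaCl reaches n9, so n9 = 176/0.119 = 1479 tonne/day and vapour = 721.01 tonne/day.
The evaporator receives (1−α)·2200 of feed at 0.587 water and removes 0.811 of that water:
0.811×0.587×(1−α)×2200 = 721.01
(1−α) = 721.01/1047.3 = 0.6884;  α = 0.3116.

0.312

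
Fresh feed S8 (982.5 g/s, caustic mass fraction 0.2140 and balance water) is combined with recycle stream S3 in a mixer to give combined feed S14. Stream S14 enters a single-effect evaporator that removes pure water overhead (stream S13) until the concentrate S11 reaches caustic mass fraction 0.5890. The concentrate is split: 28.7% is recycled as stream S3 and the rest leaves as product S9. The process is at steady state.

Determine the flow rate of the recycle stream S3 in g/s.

Overall caustic balance (none leaves overhead): caustic in fresh feed = caustic in product, i.e. 982.5×0.214 = (1−0.287)·S11·0.589.
S11 = 210.25/(0.589×0.713) = 500.66 g/s.
Recycle S3 = 0.287×500.66 = 143.69 g/s.

143.7 g/s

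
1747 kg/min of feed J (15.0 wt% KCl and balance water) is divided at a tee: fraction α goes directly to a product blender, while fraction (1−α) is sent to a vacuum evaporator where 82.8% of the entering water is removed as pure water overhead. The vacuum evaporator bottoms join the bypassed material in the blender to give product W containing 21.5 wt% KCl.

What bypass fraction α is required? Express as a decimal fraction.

0.570

All 1747×0.150 = 262.05 kg/min of KCl reaches W, so W = 262.05/0.215 = 1218.8 kg/min and vapour = 528.16 kg/min.
The evaporator receives (1−α)·1747 of feed at 0.850 water and removes 0.828 of that water:
0.828×0.850×(1−α)×1747 = 528.16
(1−α) = 528.16/1229.5 = 0.4296;  α = 0.5704.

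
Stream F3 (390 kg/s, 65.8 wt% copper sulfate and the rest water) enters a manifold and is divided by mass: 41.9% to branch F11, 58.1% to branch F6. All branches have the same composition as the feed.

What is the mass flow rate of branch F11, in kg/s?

Branch F11 flow = 0.419×390 = 163.41 kg/s.

163.4 kg/s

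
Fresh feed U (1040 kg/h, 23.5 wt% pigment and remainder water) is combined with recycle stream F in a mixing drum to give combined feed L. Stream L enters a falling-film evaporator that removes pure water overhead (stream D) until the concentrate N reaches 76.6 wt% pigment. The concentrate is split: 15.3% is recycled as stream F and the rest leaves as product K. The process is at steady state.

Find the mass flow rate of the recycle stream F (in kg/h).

Overall pigment balance (none leaves overhead): pigment in fresh feed = pigment in product, i.e. 1040×0.235 = (1−0.153)·N·0.766.
N = 244.4/(0.766×0.847) = 376.69 kg/h.
Recycle F = 0.153×376.69 = 57.634 kg/h.

57.63 kg/h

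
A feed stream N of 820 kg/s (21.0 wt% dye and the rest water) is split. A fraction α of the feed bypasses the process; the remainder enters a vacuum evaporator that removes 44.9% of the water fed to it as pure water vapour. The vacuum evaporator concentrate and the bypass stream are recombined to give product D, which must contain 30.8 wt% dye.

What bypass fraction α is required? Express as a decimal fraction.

All 820×0.210 = 172.2 kg/s of dye reaches D, so D = 172.2/0.308 = 559.09 kg/s and vapour = 260.91 kg/s.
The evaporator receives (1−α)·820 of feed at 0.790 water and removes 0.449 of that water:
0.449×0.790×(1−α)×820 = 260.91
(1−α) = 260.91/290.86 = 0.8970;  α = 0.1030.

0.103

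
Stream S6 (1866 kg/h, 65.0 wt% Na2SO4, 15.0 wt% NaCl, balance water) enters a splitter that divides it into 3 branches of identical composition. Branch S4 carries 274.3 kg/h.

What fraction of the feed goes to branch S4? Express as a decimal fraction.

Fraction to S4 = 274.3/1866 = 0.1470.

0.147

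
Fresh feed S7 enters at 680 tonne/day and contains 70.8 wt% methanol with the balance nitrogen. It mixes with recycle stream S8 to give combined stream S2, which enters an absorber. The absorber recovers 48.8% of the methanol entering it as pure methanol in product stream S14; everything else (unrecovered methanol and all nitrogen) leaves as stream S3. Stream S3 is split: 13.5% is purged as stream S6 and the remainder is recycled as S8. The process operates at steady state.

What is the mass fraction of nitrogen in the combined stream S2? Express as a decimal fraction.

nitrogen enters only via S7 and leaves only via the purge: 680×0.292 = 0.135×(nitrogen in S3), and the absorber passes all nitrogen, so nitrogen in S2 = nitrogen in S3 = 1470.8 tonne/day.
methanol in S2: m_A = 680×0.708 + (1−0.135)·(1−0.488)·m_A, so m_A = 481.44/0.5571 = 864.16 tonne/day.
S2 = 864.16 + 1470.8 = 2335 tonne/day.
nitrogen fraction in S2 = 1470.8/2335 = 0.6299.

0.6299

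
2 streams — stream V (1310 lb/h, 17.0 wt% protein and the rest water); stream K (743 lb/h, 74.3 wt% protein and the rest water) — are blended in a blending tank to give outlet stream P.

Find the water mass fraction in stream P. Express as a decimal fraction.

0.623

Total flow out = 1310 + 743 = 2053 lb/h.
water in = 1310×0.830 + 743×0.257 = 1278.3 lb/h.
water mass fraction in P = 1278.3/2053 = 0.623.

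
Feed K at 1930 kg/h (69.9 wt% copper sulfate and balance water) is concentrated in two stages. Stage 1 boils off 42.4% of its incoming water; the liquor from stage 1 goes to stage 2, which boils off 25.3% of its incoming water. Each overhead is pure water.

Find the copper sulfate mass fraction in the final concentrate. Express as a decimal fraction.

water in feed = 1930×0.301 = 580.93 kg/h.
After stage 1: water left = (1−0.424)×580.93 = 334.62; stream total = 1683.7 kg/h.
After stage 2: water left = (1−0.253)×334.62 = 249.96; final concentrate = 1599 kg/h.
copper sulfate fraction = 1349.1/1599 = 0.844.

0.844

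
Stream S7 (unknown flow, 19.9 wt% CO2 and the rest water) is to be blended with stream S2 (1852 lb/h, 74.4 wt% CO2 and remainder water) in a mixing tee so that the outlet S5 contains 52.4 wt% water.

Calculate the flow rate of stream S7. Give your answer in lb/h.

1792 lb/h

Let S7 be the unknown flow. Total out = 1852 + S7.
water balance: 474.11 + 0.801·S7 = 0.524·(1852 + S7)
(0.801 − 0.524)·S7 = 0.524×1852 − 474.11 = 496.34
S7 = 496.34 / 0.277 = 1791.8 lb/h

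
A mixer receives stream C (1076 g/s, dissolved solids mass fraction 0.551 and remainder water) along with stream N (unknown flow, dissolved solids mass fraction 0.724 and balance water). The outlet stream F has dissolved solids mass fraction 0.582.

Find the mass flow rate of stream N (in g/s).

Let N be the unknown flow. Total out = 1076 + N.
dissolved solids balance: 592.88 + 0.724·N = 0.582·(1076 + N)
(0.724 − 0.582)·N = 0.582×1076 − 592.88 = 33.356
N = 33.356 / 0.142 = 234.9 g/s

234.9 g/s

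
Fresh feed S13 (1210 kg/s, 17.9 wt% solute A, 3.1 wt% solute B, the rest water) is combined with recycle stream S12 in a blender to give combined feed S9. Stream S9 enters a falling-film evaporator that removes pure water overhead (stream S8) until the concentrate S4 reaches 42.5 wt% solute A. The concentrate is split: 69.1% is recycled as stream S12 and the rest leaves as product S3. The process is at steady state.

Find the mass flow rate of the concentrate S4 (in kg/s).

Overall solute A balance (none leaves overhead): solute A in fresh feed = solute A in product, i.e. 1210×0.179 = (1−0.691)·S4·0.425.
S4 = 216.59/(0.425×0.309) = 1649.3 kg/s.

1649 kg/s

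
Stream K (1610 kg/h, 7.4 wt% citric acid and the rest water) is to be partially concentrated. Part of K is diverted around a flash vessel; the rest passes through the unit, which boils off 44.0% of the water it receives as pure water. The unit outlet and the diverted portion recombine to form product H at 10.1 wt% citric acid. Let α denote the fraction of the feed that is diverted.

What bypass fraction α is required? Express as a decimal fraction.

All 1610×0.074 = 119.14 kg/h of citric acid reaches H, so H = 119.14/0.101 = 1179.6 kg/h and vapour = 430.4 kg/h.
The evaporator receives (1−α)·1610 of feed at 0.926 water and removes 0.440 of that water:
0.440×0.926×(1−α)×1610 = 430.4
(1−α) = 430.4/655.98 = 0.6561;  α = 0.3439.

0.344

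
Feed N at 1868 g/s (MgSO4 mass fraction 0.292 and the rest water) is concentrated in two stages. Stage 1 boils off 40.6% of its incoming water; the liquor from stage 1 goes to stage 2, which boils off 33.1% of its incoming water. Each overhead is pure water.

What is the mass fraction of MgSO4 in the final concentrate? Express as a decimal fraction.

0.509

water in feed = 1868×0.708 = 1322.5 g/s.
After stage 1: water left = (1−0.406)×1322.5 = 785.59; stream total = 1331 g/s.
After stage 2: water left = (1−0.331)×785.59 = 525.56; final concentrate = 1071 g/s.
MgSO4 fraction = 545.46/1071 = 0.509.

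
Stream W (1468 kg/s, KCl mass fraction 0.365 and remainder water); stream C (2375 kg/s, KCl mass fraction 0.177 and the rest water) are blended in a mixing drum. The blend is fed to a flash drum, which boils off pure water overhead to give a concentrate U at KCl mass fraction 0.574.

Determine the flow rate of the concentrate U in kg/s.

1666 kg/s

KCl entering = 1468×0.365 + 2375×0.177 = 956.19 kg/s.
All KCl reports to U, so U = 956.19/0.574 = 1665.8 kg/s.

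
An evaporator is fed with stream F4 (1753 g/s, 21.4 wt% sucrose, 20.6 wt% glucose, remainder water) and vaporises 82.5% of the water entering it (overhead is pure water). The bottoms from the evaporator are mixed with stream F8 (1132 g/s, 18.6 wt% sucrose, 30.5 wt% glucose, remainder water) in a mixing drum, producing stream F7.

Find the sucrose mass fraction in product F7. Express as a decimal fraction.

0.286

Vapour removed = 0.825×0.580×1753 = 838.81 g/s; concentrate = 914.19 g/s.
sucrose reaching the mixer = 375.14 (from concentrate) + 1132×0.186 = 585.69 g/s.
Product flow = 914.19 + 1132 = 2046.2 g/s; sucrose fraction = 0.286.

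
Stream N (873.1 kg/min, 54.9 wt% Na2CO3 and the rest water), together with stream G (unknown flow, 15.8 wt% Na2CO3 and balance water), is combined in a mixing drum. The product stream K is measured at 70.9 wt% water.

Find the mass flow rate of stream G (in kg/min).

1694 kg/min

Let G be the unknown flow. Total out = 873.1 + G.
water balance: 393.77 + 0.842·G = 0.709·(873.1 + G)
(0.842 − 0.709)·G = 0.709×873.1 − 393.77 = 225.26
G = 225.26 / 0.133 = 1693.7 kg/min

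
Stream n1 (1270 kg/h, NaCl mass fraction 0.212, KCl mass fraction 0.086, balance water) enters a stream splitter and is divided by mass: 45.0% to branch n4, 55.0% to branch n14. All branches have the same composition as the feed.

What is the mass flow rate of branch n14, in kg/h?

698.5 kg/h

Branch n14 flow = 0.550×1270 = 698.5 kg/h.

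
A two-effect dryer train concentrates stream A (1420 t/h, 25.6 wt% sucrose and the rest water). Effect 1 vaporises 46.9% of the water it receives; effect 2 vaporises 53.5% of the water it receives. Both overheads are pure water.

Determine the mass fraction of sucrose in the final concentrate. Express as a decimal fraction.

0.582

water in feed = 1420×0.744 = 1056.5 t/h.
After stage 1: water left = (1−0.469)×1056.5 = 560.99; stream total = 924.51 t/h.
After stage 2: water left = (1−0.535)×560.99 = 260.86; final concentrate = 624.38 t/h.
sucrose fraction = 363.52/624.38 = 0.582.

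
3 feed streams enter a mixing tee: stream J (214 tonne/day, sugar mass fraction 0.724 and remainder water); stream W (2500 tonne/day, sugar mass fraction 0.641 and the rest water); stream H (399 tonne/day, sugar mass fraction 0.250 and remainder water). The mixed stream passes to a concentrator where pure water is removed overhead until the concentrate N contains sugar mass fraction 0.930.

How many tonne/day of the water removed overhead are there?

1116 tonne/day

sugar entering = 214×0.724 + 2500×0.641 + 399×0.250 = 1857.2 tonne/day.
All sugar reports to N, so N = 1857.2/0.930 = 1997 tonne/day.
Total feed = 3113 tonne/day; overhead = 3113 − 1997 = 1116 tonne/day.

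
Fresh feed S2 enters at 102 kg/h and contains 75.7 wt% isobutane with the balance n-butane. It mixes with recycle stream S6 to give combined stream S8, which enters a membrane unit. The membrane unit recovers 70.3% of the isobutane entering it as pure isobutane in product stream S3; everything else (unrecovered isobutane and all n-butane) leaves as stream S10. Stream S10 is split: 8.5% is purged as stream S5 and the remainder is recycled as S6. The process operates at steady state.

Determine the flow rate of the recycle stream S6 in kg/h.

295.6 kg/h

n-butane enters only via S2 and leaves only via the purge: 102×0.243 = 0.085×(n-butane in S10), and the membrane unit passes all n-butane, so n-butane in S8 = n-butane in S10 = 291.6 kg/h.
isobutane in S8: m_A = 102×0.757 + (1−0.085)·(1−0.703)·m_A, so m_A = 77.214/0.7282 = 106.03 kg/h.
S10 = (1−0.703)×106.03 + 291.6 = 323.09 kg/h.
Recycle S6 = (1−0.085)×323.09 = 295.63 kg/h.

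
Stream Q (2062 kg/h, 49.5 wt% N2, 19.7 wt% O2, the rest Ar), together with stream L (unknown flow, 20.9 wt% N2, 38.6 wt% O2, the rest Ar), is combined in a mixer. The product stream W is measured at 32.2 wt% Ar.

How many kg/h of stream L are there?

347.8 kg/h

Let L be the unknown flow. Total out = 2062 + L.
Ar balance: 635.1 + 0.405·L = 0.322·(2062 + L)
(0.405 − 0.322)·L = 0.322×2062 − 635.1 = 28.868
L = 28.868 / 0.083 = 347.81 kg/h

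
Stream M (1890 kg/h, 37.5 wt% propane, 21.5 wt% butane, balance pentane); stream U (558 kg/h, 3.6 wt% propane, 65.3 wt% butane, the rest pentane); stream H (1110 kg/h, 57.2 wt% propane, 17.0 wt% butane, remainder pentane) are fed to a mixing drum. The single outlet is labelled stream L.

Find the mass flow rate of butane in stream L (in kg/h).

959.4 kg/h

butane out = butane in = 1890×0.215 + 558×0.653 + 1110×0.170 = 959.42 kg/h.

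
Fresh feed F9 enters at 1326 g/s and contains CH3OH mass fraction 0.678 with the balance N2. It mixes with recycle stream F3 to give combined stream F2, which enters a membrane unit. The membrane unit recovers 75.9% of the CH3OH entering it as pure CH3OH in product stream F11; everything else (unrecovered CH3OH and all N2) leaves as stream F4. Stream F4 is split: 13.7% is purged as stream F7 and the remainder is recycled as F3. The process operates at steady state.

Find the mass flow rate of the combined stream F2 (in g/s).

4252 g/s

N2 enters only via F9 and leaves only via the purge: 1326×0.322 = 0.137×(N2 in F4), and the membrane unit passes all N2, so N2 in F2 = N2 in F4 = 3116.6 g/s.
CH3OH in F2: m_A = 1326×0.678 + (1−0.137)·(1−0.759)·m_A, so m_A = 899.03/0.7920 = 1135.1 g/s.
F2 = 1135.1 + 3116.6 = 4251.7 g/s.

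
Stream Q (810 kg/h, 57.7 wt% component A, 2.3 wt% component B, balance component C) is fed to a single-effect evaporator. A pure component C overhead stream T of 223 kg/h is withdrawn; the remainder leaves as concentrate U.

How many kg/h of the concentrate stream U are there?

Concentrate = 810 − 223 = 587 kg/h.

587 kg/h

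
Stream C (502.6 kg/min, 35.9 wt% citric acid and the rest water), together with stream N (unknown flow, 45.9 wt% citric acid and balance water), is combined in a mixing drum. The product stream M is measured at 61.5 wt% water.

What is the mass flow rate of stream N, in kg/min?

176.6 kg/min

Let N be the unknown flow. Total out = 502.6 + N.
water balance: 322.17 + 0.541·N = 0.615·(502.6 + N)
(0.541 − 0.615)·N = 0.615×502.6 − 322.17 = -13.068
N = -13.068 / -0.074 = 176.59 kg/min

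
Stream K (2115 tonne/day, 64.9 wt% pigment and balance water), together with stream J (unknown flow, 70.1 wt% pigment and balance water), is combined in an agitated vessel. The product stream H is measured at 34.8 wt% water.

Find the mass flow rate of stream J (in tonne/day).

129.5 tonne/day

Let J be the unknown flow. Total out = 2115 + J.
water balance: 742.37 + 0.299·J = 0.348·(2115 + J)
(0.299 − 0.348)·J = 0.348×2115 − 742.37 = -6.345
J = -6.345 / -0.049 = 129.49 tonne/day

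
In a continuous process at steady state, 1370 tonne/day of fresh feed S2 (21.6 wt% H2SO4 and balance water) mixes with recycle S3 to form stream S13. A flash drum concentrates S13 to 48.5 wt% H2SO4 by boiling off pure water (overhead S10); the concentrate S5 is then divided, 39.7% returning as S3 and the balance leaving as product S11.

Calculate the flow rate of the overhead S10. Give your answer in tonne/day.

759.9 tonne/day

Overall H2SO4 balance (none leaves overhead): H2SO4 in fresh feed = H2SO4 in product, i.e. 1370×0.216 = (1−0.397)·S5·0.485.
S5 = 295.92/(0.485×0.603) = 1011.8 tonne/day.
Recycle S3 = 0.397×1011.8 = 401.7 tonne/day.
Combined feed S13 = 1370 + 401.7 = 1771.7 tonne/day.
Overhead S10 = S13 − S5 = 1771.7 − 1011.8 = 759.86 tonne/day.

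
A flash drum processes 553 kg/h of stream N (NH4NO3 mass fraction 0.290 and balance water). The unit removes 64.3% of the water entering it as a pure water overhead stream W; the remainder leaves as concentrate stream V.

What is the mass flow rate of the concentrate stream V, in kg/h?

300.5 kg/h

water entering = 553×0.710 = 392.63 kg/h; overhead removed = 0.643×392.63 = 252.46 kg/h.
Concentrate = 553 − 252.46 = 300.54 kg/h.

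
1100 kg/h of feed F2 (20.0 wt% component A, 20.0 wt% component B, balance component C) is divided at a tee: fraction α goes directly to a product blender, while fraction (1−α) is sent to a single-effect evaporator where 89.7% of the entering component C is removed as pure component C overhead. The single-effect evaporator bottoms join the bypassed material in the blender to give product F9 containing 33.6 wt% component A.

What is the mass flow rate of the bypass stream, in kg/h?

All 1100×0.200 = 220 kg/h of component A reaches F9, so F9 = 220/0.336 = 654.76 kg/h and vapour = 445.24 kg/h.
The evaporator receives (1−α)·1100 of feed at 0.600 component C and removes 0.897 of that component C:
0.897×0.600×(1−α)×1100 = 445.24
(1−α) = 445.24/592.02 = 0.7521;  α = 0.2479.
Bypass flow = 0.2479×1100 = 272.73 kg/h.

272.7 kg/h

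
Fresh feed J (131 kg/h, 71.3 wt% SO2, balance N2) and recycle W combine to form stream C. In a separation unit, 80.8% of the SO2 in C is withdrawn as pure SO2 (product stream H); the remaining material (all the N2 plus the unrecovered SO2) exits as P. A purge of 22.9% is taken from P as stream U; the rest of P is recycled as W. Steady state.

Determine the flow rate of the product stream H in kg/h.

88.58 kg/h

SO2 in C: m_A = 131×0.713 + (1−0.229)·(1−0.808)·m_A, so m_A = 93.403/0.8520 = 109.63 kg/h.
Product H = 0.808×109.63 = 88.583 kg/h.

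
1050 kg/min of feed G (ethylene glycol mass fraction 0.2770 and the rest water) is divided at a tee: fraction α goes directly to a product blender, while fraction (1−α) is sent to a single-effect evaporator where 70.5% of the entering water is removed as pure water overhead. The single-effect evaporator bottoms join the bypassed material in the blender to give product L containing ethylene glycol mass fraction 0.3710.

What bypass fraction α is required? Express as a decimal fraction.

All 1050×0.277 = 290.85 kg/min of ethylene glycol reaches L, so L = 290.85/0.371 = 783.96 kg/min and vapour = 266.04 kg/min.
The evaporator receives (1−α)·1050 of feed at 0.723 water and removes 0.705 of that water:
0.705×0.723×(1−α)×1050 = 266.04
(1−α) = 266.04/535.2 = 0.4971;  α = 0.5029.

0.503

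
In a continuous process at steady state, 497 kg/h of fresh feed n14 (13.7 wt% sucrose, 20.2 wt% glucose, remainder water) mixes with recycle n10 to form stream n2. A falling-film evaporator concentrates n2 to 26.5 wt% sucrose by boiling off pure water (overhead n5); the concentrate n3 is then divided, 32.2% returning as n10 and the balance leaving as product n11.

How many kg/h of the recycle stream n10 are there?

122 kg/h

Overall sucrose balance (none leaves overhead): sucrose in fresh feed = sucrose in product, i.e. 497×0.137 = (1−0.322)·n3·0.265.
n3 = 68.089/(0.265×0.678) = 378.97 kg/h.
Recycle n10 = 0.322×378.97 = 122.03 kg/h.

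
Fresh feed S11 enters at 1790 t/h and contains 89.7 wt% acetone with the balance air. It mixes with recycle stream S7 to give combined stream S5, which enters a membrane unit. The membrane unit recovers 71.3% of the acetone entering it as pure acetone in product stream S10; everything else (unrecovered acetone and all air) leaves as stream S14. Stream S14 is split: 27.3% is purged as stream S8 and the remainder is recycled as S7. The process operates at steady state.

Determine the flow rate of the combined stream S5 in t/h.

2704 t/h

air enters only via S11 and leaves only via the purge: 1790×0.103 = 0.273×(air in S14), and the membrane unit passes all air, so air in S5 = air in S14 = 675.35 t/h.
acetone in S5: m_A = 1790×0.897 + (1−0.273)·(1−0.713)·m_A, so m_A = 1605.6/0.7914 = 2029 t/h.
S5 = 2029 + 675.35 = 2704.3 t/h.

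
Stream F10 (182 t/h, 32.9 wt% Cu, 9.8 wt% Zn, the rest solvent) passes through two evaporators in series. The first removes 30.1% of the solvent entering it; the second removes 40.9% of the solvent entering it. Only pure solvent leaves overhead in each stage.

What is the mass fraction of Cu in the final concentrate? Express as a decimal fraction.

solvent in feed = 182×0.573 = 104.29 t/h.
After stage 1: solvent left = (1−0.301)×104.29 = 72.896; stream total = 150.61 t/h.
After stage 2: solvent left = (1−0.409)×72.896 = 43.081; final concentrate = 120.8 t/h.
Cu fraction = 59.878/120.8 = 0.4957.

0.4957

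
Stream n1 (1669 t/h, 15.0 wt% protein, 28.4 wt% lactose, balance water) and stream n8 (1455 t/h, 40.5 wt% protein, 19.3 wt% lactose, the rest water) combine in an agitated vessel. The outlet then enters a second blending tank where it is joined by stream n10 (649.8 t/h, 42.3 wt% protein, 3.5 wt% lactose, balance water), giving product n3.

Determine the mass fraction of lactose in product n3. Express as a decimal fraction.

0.206

Overall, product flow = 3773.8 t/h.
lactose in = 1669×0.284 + 1455×0.193 + 649.8×0.035 = 777.55 t/h.
lactose fraction in n3 = 0.206.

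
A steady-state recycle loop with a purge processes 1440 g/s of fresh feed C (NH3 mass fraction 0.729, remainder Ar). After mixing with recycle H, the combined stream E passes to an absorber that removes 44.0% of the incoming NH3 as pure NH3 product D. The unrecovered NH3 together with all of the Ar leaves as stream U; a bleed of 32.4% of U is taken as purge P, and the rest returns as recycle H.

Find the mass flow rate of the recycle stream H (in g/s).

1454 g/s

Ar enters only via C and leaves only via the purge: 1440×0.271 = 0.324×(Ar in U), and the absorber passes all Ar, so Ar in E = Ar in U = 1204.4 g/s.
NH3 in E: m_A = 1440×0.729 + (1−0.324)·(1−0.440)·m_A, so m_A = 1049.8/0.6214 = 1689.2 g/s.
U = (1−0.440)×1689.2 + 1204.4 = 2150.4 g/s.
Recycle H = (1−0.324)×2150.4 = 1453.7 g/s.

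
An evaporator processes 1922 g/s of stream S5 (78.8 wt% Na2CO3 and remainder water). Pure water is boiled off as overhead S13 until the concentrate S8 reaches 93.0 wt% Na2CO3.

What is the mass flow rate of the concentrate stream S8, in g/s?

1629 g/s

Na2CO3 is conserved: 1922×0.788 = 1514.5 g/s all reports to the concentrate.
Concentrate = 1514.5/(target fraction) = 1628.5 g/s.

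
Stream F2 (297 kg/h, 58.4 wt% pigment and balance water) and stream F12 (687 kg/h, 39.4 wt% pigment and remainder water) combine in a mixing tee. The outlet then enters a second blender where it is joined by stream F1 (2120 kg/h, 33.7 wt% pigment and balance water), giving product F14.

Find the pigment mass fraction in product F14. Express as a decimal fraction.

0.373

Overall, product flow = 3104 kg/h.
pigment in = 297×0.584 + 687×0.394 + 2120×0.337 = 1158.6 kg/h.
pigment fraction in F14 = 0.373.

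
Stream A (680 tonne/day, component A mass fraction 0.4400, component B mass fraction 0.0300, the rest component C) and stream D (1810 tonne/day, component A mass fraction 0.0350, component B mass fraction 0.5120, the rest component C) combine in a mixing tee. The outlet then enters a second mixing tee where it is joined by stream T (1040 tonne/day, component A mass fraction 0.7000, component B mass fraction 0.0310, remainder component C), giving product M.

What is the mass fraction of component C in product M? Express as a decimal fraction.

0.4136

Overall, product flow = 3530 tonne/day.
component C in = 680×0.530 + 1810×0.453 + 1040×0.269 = 1460.1 tonne/day.
component C fraction in M = 0.4136.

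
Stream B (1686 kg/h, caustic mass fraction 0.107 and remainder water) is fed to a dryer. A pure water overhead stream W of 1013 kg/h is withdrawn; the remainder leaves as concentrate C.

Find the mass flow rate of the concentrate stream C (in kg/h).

673 kg/h

Concentrate = 1686 − 1013 = 673 kg/h.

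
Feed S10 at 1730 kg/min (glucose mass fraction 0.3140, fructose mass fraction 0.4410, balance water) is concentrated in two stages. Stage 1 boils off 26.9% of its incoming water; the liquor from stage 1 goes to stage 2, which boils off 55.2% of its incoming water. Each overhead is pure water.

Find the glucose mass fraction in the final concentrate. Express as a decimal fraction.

0.3759

water in feed = 1730×0.245 = 423.85 kg/min.
After stage 1: water left = (1−0.269)×423.85 = 309.83; stream total = 1616 kg/min.
After stage 2: water left = (1−0.552)×309.83 = 138.81; final concentrate = 1445 kg/min.
glucose fraction = 543.22/1445 = 0.3759.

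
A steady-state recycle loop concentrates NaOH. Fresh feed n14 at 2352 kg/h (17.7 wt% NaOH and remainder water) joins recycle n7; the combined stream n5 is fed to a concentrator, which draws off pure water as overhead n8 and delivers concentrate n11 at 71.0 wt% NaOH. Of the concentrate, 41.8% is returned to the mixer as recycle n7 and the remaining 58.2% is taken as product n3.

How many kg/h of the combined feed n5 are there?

Overall NaOH balance (none leaves overhead): NaOH in fresh feed = NaOH in product, i.e. 2352×0.177 = (1−0.418)·n11·0.710.
n11 = 416.3/(0.710×0.582) = 1007.5 kg/h.
Recycle n7 = 0.418×1007.5 = 421.12 kg/h.
Combined feed n5 = 2352 + 421.12 = 2773.1 kg/h.

2773 kg/h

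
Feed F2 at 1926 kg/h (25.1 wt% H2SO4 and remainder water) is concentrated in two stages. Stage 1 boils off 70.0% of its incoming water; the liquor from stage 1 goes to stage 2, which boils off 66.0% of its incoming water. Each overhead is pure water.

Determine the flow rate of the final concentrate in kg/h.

630.6 kg/h

water in feed = 1926×0.749 = 1442.6 kg/h.
After stage 1: water left = (1−0.700)×1442.6 = 432.77; stream total = 916.2 kg/h.
After stage 2: water left = (1−0.660)×432.77 = 147.14; final concentrate = 630.57 kg/h.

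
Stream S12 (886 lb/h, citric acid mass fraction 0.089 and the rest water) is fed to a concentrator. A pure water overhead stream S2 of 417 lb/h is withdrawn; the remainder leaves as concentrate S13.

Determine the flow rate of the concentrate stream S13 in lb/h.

469 lb/h

Concentrate = 886 − 417 = 469 lb/h.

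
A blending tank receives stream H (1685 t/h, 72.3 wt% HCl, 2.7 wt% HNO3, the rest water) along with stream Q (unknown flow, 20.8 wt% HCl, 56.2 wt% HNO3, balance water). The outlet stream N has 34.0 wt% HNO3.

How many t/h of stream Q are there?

2376 t/h

Let Q be the unknown flow. Total out = 1685 + Q.
HNO3 balance: 45.495 + 0.562·Q = 0.340·(1685 + Q)
(0.562 − 0.340)·Q = 0.340×1685 − 45.495 = 527.41
Q = 527.41 / 0.222 = 2375.7 t/h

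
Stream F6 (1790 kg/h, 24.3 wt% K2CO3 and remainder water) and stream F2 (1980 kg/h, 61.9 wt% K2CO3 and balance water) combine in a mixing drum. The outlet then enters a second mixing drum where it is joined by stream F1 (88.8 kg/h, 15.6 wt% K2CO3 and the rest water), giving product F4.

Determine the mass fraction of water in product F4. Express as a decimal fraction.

Overall, product flow = 3858.8 kg/h.
water in = 1790×0.757 + 1980×0.381 + 88.8×0.844 = 2184.4 kg/h.
water fraction in F4 = 0.566.

0.566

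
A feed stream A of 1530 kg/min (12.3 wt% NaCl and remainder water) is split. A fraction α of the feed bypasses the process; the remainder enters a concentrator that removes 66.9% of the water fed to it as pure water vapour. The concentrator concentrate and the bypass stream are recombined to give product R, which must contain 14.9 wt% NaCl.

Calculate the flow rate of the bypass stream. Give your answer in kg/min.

All 1530×0.123 = 188.19 kg/min of NaCl reaches R, so R = 188.19/0.149 = 1263 kg/min and vapour = 266.98 kg/min.
The evaporator receives (1−α)·1530 of feed at 0.877 water and removes 0.669 of that water:
0.669×0.877×(1−α)×1530 = 266.98
(1−α) = 266.98/897.67 = 0.2974;  α = 0.7026.
Bypass flow = 0.7026×1530 = 1075 kg/min.

1075 kg/min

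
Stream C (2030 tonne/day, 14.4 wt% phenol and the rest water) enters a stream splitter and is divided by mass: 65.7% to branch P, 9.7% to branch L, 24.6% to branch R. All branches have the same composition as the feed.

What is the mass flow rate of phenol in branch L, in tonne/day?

28.36 tonne/day

Branch L total = 0.097×2030 = 196.91 tonne/day.
phenol in L = 0.144×196.91 = 28.355 tonne/day.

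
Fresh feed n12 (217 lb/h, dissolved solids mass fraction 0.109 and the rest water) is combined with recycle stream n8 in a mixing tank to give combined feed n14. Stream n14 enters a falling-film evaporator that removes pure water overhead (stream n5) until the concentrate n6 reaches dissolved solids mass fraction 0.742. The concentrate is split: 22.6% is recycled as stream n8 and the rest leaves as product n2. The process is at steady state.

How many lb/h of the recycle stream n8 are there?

Overall dissolved solids balance (none leaves overhead): dissolved solids in fresh feed = dissolved solids in product, i.e. 217×0.109 = (1−0.226)·n6·0.742.
n6 = 23.653/(0.742×0.774) = 41.185 lb/h.
Recycle n8 = 0.226×41.185 = 9.3079 lb/h.

9.308 lb/h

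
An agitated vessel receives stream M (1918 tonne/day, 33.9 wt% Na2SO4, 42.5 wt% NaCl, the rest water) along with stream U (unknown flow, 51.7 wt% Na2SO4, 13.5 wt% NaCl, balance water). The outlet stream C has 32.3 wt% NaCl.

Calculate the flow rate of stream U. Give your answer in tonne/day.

Let U be the unknown flow. Total out = 1918 + U.
NaCl balance: 815.15 + 0.135·U = 0.323·(1918 + U)
(0.135 − 0.323)·U = 0.323×1918 − 815.15 = -195.64
U = -195.64 / -0.188 = 1040.6 tonne/day

1041 tonne/day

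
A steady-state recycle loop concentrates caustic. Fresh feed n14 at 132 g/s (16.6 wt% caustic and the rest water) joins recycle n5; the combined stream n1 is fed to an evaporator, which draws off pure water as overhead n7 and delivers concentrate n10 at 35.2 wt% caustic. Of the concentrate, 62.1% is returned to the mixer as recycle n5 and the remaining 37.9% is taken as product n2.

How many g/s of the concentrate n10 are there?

164.2 g/s

Overall caustic balance (none leaves overhead): caustic in fresh feed = caustic in product, i.e. 132×0.166 = (1−0.621)·n10·0.352.
n10 = 21.912/(0.352×0.379) = 164.25 g/s.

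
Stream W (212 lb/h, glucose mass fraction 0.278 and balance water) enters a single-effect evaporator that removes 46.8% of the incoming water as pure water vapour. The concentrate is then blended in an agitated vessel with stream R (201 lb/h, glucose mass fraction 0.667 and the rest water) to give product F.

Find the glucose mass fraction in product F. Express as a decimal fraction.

0.565

Vapour removed = 0.468×0.722×212 = 71.634 lb/h; concentrate = 140.37 lb/h.
glucose reaching the mixer = 58.936 (from concentrate) + 201×0.667 = 193 lb/h.
Product flow = 140.37 + 201 = 341.37 lb/h; glucose fraction = 0.565.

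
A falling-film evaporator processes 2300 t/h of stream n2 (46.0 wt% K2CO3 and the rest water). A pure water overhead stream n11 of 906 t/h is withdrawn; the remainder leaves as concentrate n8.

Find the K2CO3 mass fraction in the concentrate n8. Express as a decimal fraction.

0.7590

K2CO3 is not removed: 2300×0.460 = 1058 t/h of K2CO3 enters n8.
Concentrate = 2300 − 906 = 1394 t/h.
Mass fraction = 1058/1394 = 0.7590.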